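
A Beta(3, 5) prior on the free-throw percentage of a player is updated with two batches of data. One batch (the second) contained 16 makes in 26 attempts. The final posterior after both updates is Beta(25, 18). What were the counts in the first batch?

Because Beta–binomial updating is additive in the counts, the combined data contributed (α_post−α_prior, β_post−β_prior) successes and failures.
Total across both batches: 25−3=22 makes, 18−5=13 misses.
Subtract the second batch: 22−16=6 makes and 13−10=3 misses.

6 makes and 3 misses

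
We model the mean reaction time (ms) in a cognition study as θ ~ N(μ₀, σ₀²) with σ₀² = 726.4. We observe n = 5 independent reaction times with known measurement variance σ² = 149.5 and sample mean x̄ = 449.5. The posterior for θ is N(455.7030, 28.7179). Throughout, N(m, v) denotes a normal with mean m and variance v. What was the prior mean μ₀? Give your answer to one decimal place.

The posterior mean is a precision-weighted average: μ_n = (τ₀μ₀ + τ_data·x̄)/(τ₀+τ_data), with τ₀=1/σ₀² and τ_data=n/σ².
Here τ₀ = 1/726.4 = 0.001377 and τ_data = 5/149.5 = 0.033445, so τ_n = 0.034822.
Rearranging for μ₀: μ₀ = (μ_n·τ_n − τ_data·x̄)/τ₀ = (455.7030·0.034822 − 0.033445·449.5) / 0.001377 = 0.834962/0.001377 ≈ 606.4.

μ₀ = 606.4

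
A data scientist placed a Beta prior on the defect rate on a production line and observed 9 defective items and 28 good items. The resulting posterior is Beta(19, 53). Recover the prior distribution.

Beta is conjugate to the binomial likelihood: posterior = Beta(a+s, b+f).
So a = 19 − 9 = 10 and b = 53 − 28 = 25.

Beta(10, 25)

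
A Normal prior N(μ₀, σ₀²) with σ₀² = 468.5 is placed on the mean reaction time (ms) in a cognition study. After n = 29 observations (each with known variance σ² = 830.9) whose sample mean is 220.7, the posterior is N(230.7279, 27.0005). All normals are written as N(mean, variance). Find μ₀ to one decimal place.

μ₀ = 394.7

With known observation variance, the Normal–Normal posterior has precision τ_n = τ₀ + n/σ² and mean μ_n = (τ₀μ₀ + (n/σ²)x̄)/τ_n.
Here τ₀ = 1/468.5 = 0.002134 and τ_data = 29/830.9 = 0.034902, so τ_n = 0.037036.
Rearranging for μ₀: μ₀ = (μ_n·τ_n − τ_data·x̄)/τ₀ = (230.7279·0.037036 − 0.034902·220.7) / 0.002134 = 0.842367/0.002134 ≈ 394.7.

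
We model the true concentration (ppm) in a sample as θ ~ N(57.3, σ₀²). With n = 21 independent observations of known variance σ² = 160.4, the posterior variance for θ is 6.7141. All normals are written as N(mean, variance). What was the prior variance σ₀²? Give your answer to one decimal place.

σ₀² = 55.5

For the Normal–Normal model with known σ², precisions add: τ_n = τ₀ + n/σ².
So 1/σ₀² = 1/6.7141 − 21/160.4 = 0.148940 − 0.130923 = 0.018017.
Hence σ₀² = 1/0.018017 ≈ 55.5.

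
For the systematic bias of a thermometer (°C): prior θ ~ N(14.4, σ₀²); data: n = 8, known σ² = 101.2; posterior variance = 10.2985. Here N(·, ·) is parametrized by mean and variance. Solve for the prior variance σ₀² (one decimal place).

σ₀² = 55.4

For the Normal–Normal model with known σ², precisions add: τ_n = τ₀ + n/σ².
So 1/σ₀² = 1/10.2985 − 8/101.2 = 0.097102 − 0.079051 = 0.018051.
Hence σ₀² = 1/0.018051 ≈ 55.4.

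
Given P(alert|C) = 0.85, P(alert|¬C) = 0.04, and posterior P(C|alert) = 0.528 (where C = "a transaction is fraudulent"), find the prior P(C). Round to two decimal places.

P(C) = 0.05

Bayes' rule in odds form gives O(C|E) = O(C)·[P(E|C)/P(E|¬C)], hence O(C) = O(C|E)/LR.
Posterior odds = 0.528/(1−0.528) = 1.1186. LR = 0.85/0.04 = 21.2500.
Prior odds = 1.1186/21.2500 = 0.0526, so P(C) = 0.0526/(1+0.0526) ≈ 0.05.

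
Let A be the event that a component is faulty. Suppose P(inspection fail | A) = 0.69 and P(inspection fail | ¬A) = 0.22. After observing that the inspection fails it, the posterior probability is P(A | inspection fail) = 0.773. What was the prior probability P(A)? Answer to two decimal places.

P(A) = 0.52

Bayes' rule in odds form gives O(A|E) = O(A)·[P(E|A)/P(E|¬A)], hence O(A) = O(A|E)/LR.
Posterior odds = 0.773/(1−0.773) = 3.4053. LR = 0.69/0.22 = 3.1364.
Prior odds = 3.4053/3.1364 = 1.0857, so P(A) = 1.0857/(1+1.0857) ≈ 0.52.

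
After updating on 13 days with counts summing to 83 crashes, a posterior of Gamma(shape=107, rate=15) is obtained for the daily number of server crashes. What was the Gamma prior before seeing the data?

A Gamma(α, β) prior (rate parametrization) on a Poisson rate with n observations summing to S gives posterior Gamma(α+S, β+n).
So α = 107 − 83 = 24 and β = 15 − 13 = 2.

Gamma(shape=24, rate=2)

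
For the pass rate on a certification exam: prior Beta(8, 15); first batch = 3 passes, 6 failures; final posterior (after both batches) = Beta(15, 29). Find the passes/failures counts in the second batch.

Sequential conjugate updates are equivalent to a single update on the pooled data, so total successes = posterior α − prior α and total failures = posterior β − prior β.
Total across both batches: 15−8=7 passes, 29−15=14 failures.
Subtract the first batch: 7−3=4 passes and 14−6=8 failures.

4 passes and 8 failures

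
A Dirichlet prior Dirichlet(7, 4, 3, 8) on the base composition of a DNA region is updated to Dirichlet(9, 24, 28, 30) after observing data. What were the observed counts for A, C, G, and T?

counts (2, 20, 25, 22)

For a Dirichlet(α) prior with multinomial counts c, the posterior is Dirichlet(α + c) componentwise.
Counts are posterior − prior componentwise: 9−7=2, 24−4=20, 28−3=25, 30−8=22.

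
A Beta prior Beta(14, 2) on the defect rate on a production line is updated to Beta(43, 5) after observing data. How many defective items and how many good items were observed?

29 defective items and 3 good items

A Beta(α, β) prior with s successes and f failures in binomial data gives a Beta(α+s, β+f) posterior.
Match parameters: s=43−14=29, f=5−2=3.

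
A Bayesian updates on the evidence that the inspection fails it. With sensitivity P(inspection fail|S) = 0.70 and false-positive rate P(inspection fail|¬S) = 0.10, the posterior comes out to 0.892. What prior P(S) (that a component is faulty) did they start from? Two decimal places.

P(S) = 0.54

Bayes' rule in odds form gives O(S|E) = O(S)·[P(E|S)/P(E|¬S)], hence O(S) = O(S|E)/LR.
Posterior odds = 0.892/(1−0.892) = 8.2593. LR = 0.70/0.10 = 7.0000.
Prior odds = 8.2593/7.0000 = 1.1799, so P(S) = 1.1799/(1+1.1799) ≈ 0.54.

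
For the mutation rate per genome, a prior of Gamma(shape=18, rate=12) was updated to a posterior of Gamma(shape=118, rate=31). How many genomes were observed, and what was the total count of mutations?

n = 19 genomes with total 100 mutations

Gamma–Poisson conjugacy: posterior shape = α + Σxᵢ, posterior rate = β + n.
Matching: Σxᵢ = 118 − 18 = 100 and n = 31 − 12 = 19.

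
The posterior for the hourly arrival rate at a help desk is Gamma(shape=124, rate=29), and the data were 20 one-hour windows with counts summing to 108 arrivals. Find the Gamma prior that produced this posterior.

Gamma(shape=16, rate=9)

A Gamma(α, β) prior (rate parametrization) on a Poisson rate with n observations summing to S gives posterior Gamma(α+S, β+n).
So α = 124 − 108 = 16 and β = 29 − 20 = 9.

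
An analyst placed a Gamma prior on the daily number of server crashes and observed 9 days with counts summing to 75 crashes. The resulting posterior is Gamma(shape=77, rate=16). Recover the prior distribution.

A Gamma(α, β) prior (rate parametrization) on a Poisson rate with n observations summing to S gives posterior Gamma(α+S, β+n).
So α = 77 − 75 = 2 and β = 16 − 9 = 7.

Gamma(shape=2, rate=7)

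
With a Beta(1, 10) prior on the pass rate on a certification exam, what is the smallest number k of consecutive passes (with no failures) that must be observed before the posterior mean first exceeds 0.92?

After k passes and 0 failures the posterior is Beta(1+k, 10), with mean (1+k)/(1+10+k).
Set (1+k)/(11+k) > 0.92 and solve: k > (0.92·11 − 1)/(1 − 0.92) = 114.000.
The smallest integer exceeding 114.000 is 115, and checking k=115: (116)/(126) = 0.9206 > 0.92.

k = 115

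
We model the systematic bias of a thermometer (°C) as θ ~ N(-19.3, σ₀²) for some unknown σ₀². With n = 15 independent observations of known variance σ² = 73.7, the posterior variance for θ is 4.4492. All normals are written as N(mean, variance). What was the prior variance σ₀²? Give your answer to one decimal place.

For the Normal–Normal model with known σ², precisions add: τ_n = τ₀ + n/σ².
So 1/σ₀² = 1/4.4492 − 15/73.7 = 0.224760 − 0.203528 = 0.021232.
Hence σ₀² = 1/0.021232 ≈ 47.1.

σ₀² = 47.1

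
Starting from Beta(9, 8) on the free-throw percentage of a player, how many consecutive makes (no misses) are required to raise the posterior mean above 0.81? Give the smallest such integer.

After k makes and 0 misses the posterior is Beta(9+k, 8), with mean (9+k)/(9+8+k).
Set (9+k)/(17+k) > 0.81 and solve: k > (0.81·17 − 9)/(1 − 0.81) = 25.105.
The smallest integer exceeding 25.105 is 26, and checking k=26: (35)/(43) = 0.8140 > 0.81.

k = 26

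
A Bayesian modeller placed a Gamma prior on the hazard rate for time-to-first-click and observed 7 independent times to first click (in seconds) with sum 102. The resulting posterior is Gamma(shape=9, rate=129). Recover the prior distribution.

Gamma(shape=2, rate=27)

Gamma–exponential conjugacy: posterior shape = α + n, posterior rate = β + Σtᵢ.
So α = 9 − 7 = 2 and β = 129 − 102 = 27.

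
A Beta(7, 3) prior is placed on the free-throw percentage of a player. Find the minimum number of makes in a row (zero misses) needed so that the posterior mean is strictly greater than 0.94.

After k makes and 0 misses the posterior is Beta(7+k, 3), with mean (7+k)/(7+3+k).
Set (7+k)/(10+k) > 0.94 and solve: k > (0.94·10 − 7)/(1 − 0.94) = 40.000.
The smallest integer exceeding 40.000 is 41, and checking k=41: (48)/(51) = 0.9412 > 0.94.

k = 41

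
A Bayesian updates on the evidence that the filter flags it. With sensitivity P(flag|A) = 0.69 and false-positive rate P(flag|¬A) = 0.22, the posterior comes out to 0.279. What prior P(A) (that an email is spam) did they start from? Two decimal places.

P(A) = 0.11

In odds form, posterior odds = prior odds × likelihood ratio, so prior odds = posterior odds ÷ LR.
Posterior odds = 0.279/(1−0.279) = 0.3870. LR = 0.69/0.22 = 3.1364.
Prior odds = 0.3870/3.1364 = 0.1234, so P(A) = 0.1234/(1+0.1234) ≈ 0.11.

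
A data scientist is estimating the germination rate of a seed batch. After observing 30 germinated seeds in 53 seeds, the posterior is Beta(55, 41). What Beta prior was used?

A Beta(a, b) prior with s successes and f failures in binomial data gives a Beta(a+s, b+f) posterior.
Subtract the data counts: 55−30=25, 41−23=18.

Beta(25, 18)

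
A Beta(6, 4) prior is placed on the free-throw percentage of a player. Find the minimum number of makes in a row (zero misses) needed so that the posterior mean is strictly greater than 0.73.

k = 5

After k makes and 0 misses the posterior is Beta(6+k, 4), with mean (6+k)/(6+4+k).
Set (6+k)/(10+k) > 0.73 and solve: k > (0.73·10 − 6)/(1 − 0.73) = 4.815.
The smallest integer exceeding 4.815 is 5, and checking k=5: (11)/(15) = 0.7333 > 0.73.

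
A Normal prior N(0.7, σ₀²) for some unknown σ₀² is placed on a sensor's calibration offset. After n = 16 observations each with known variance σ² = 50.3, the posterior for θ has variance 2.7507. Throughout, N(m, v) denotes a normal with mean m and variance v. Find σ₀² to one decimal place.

Posterior precision equals prior precision plus data precision: 1/σ_n² = 1/σ₀² + n/σ².
So 1/σ₀² = 1/2.7507 − 16/50.3 = 0.363544 − 0.318091 = 0.045453.
Hence σ₀² = 1/0.045453 ≈ 22.0.

σ₀² = 22.0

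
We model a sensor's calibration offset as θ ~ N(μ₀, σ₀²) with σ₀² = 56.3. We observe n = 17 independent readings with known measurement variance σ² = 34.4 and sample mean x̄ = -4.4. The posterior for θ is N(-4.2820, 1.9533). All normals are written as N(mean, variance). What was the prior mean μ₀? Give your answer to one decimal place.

μ₀ = -1.0

With known observation variance, the Normal–Normal posterior has precision τ_n = τ₀ + n/σ² and mean μ_n = (τ₀μ₀ + (n/σ²)x̄)/τ_n.
Here τ₀ = 1/56.3 = 0.017762 and τ_data = 17/34.4 = 0.494186, so τ_n = 0.511948.
Rearranging for μ₀: μ₀ = (μ_n·τ_n − τ_data·x̄)/τ₀ = (-4.2820·0.511948 − 0.494186·-4.4) / 0.017762 = -0.017743/0.017762 ≈ -1.0.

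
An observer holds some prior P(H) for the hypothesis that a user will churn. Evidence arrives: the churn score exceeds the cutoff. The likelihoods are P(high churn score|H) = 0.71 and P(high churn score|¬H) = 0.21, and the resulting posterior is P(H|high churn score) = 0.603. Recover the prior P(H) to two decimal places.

P(H) = 0.31

In odds form, posterior odds = prior odds × likelihood ratio, so prior odds = posterior odds ÷ LR.
Posterior odds = 0.603/(1−0.603) = 1.5189. LR = 0.71/0.21 = 3.3810.
Prior odds = 1.5189/3.3810 = 0.4492, so P(H) = 0.4492/(1+0.4492) ≈ 0.31.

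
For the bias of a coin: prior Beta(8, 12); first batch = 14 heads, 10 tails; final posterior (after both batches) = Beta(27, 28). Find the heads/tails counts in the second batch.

Sequential conjugate updates are equivalent to a single update on the pooled data, so total successes = posterior α − prior α and total failures = posterior β − prior β.
Total across both batches: 27−8=19 heads, 28−12=16 tails.
Subtract the first batch: 19−14=5 heads and 16−10=6 tails.

5 heads and 6 tails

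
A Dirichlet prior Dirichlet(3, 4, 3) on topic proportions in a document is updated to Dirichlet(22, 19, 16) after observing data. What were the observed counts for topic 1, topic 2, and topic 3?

For a Dirichlet(α) prior with multinomial counts c, the posterior is Dirichlet(α + c) componentwise.
Counts are posterior − prior componentwise: 22−3=19, 19−4=15, 16−3=13.

counts (19, 15, 13)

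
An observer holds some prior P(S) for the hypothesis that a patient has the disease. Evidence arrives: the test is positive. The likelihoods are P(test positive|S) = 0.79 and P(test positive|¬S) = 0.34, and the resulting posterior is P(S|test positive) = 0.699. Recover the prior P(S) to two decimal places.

In odds form, posterior odds = prior odds × likelihood ratio, so prior odds = posterior odds ÷ LR.
Posterior odds = 0.699/(1−0.699) = 2.3223. LR = 0.79/0.34 = 2.3235.
Prior odds = 2.3223/2.3235 = 0.9995, so P(S) = 0.9995/(1+0.9995) ≈ 0.50.

P(S) = 0.50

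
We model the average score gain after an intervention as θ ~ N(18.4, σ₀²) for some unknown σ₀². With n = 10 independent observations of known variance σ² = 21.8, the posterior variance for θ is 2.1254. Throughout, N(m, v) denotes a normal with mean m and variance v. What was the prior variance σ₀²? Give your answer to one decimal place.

Posterior precision equals prior precision plus data precision: 1/σ_n² = 1/σ₀² + n/σ².
So 1/σ₀² = 1/2.1254 − 10/21.8 = 0.470500 − 0.458716 = 0.011784.
Hence σ₀² = 1/0.011784 ≈ 84.9.

σ₀² = 84.9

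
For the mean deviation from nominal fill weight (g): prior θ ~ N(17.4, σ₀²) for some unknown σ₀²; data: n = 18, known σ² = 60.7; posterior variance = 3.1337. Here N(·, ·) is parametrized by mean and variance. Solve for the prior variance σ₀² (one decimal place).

σ₀² = 44.3

Posterior precision equals prior precision plus data precision: 1/σ_n² = 1/σ₀² + n/σ².
So 1/σ₀² = 1/3.1337 − 18/60.7 = 0.319112 − 0.296540 = 0.022572.
Hence σ₀² = 1/0.022572 ≈ 44.3.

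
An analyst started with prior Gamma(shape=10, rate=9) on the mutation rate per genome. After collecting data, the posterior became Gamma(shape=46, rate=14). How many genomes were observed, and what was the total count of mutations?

n = 5 genomes with total 36 mutations

A Gamma(α, β) prior (rate parametrization) on a Poisson rate with n observations summing to S gives posterior Gamma(α+S, β+n).
Matching: Σxᵢ = 46 − 10 = 36 and n = 14 − 9 = 5.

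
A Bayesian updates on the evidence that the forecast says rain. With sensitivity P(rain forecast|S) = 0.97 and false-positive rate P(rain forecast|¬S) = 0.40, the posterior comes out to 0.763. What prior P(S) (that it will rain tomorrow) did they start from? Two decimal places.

Bayes' rule in odds form gives O(S|E) = O(S)·[P(E|S)/P(E|¬S)], hence O(S) = O(S|E)/LR.
Posterior odds = 0.763/(1−0.763) = 3.2194. LR = 0.97/0.40 = 2.4250.
Prior odds = 3.2194/2.4250 = 1.3276, so P(S) = 1.3276/(1+1.3276) ≈ 0.57.

P(S) = 0.57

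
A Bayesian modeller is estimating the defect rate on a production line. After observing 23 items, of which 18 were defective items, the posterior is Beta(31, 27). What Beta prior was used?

Beta(13, 22)

A Beta(a, b) prior with s successes and f failures in binomial data gives a Beta(a+s, b+f) posterior.
Subtract the data counts: 31−18=13, 27−5=22.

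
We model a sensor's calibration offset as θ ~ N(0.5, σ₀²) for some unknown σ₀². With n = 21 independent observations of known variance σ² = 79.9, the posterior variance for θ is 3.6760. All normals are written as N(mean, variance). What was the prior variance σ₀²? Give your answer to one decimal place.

σ₀² = 108.6

For the Normal–Normal model with known σ², precisions add: τ_n = τ₀ + n/σ².
So 1/σ₀² = 1/3.6760 − 21/79.9 = 0.272035 − 0.262829 = 0.009206.
Hence σ₀² = 1/0.009206 ≈ 108.6.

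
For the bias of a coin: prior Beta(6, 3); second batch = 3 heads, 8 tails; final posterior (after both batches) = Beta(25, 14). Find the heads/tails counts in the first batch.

Because Beta–binomial updating is additive in the counts, the combined data contributed (α_post−α_prior, β_post−β_prior) successes and failures.
Total across both batches: 25−6=19 heads, 14−3=11 tails.
Subtract the second batch: 19−3=16 heads and 11−8=3 tails.

16 heads and 3 tails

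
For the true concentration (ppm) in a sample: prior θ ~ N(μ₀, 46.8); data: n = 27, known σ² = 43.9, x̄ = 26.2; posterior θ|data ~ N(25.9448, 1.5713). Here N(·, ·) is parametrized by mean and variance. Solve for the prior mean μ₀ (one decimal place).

The posterior mean is a precision-weighted average: μ_n = (τ₀μ₀ + τ_data·x̄)/(τ₀+τ_data), with τ₀=1/σ₀² and τ_data=n/σ².
Here τ₀ = 1/46.8 = 0.021368 and τ_data = 27/43.9 = 0.615034, so τ_n = 0.636402.
Rearranging for μ₀: μ₀ = (μ_n·τ_n − τ_data·x̄)/τ₀ = (25.9448·0.636402 − 0.615034·26.2) / 0.021368 = 0.397432/0.021368 ≈ 18.6.

μ₀ = 18.6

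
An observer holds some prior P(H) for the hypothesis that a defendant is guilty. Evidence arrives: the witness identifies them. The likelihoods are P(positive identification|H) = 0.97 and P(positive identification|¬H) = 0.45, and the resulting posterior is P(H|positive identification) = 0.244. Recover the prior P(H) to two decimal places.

P(H) = 0.13

Bayes' rule in odds form gives O(H|E) = O(H)·[P(E|H)/P(E|¬H)], hence O(H) = O(H|E)/LR.
Posterior odds = 0.244/(1−0.244) = 0.3228. LR = 0.97/0.45 = 2.1556.
Prior odds = 0.3228/2.1556 = 0.1497, so P(H) = 0.1497/(1+0.1497) ≈ 0.13.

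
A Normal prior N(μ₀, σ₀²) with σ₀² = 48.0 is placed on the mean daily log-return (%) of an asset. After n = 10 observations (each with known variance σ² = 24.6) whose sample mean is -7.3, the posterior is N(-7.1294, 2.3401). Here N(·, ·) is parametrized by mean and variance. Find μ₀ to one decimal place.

μ₀ = -3.8

With known observation variance, the Normal–Normal posterior has precision τ_n = τ₀ + n/σ² and mean μ_n = (τ₀μ₀ + (n/σ²)x̄)/τ_n.
Here τ₀ = 1/48.0 = 0.020833 and τ_data = 10/24.6 = 0.406504, so τ_n = 0.427337.
Rearranging for μ₀: μ₀ = (μ_n·τ_n − τ_data·x̄)/τ₀ = (-7.1294·0.427337 − 0.406504·-7.3) / 0.020833 = -0.079177/0.020833 ≈ -3.8.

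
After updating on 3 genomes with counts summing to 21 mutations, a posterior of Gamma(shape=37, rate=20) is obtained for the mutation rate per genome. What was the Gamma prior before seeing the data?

Gamma(shape=16, rate=17)

A Gamma(α, β) prior (rate parametrization) on a Poisson rate with n observations summing to S gives posterior Gamma(α+S, β+n).
So α = 37 − 21 = 16 and β = 20 − 3 = 17.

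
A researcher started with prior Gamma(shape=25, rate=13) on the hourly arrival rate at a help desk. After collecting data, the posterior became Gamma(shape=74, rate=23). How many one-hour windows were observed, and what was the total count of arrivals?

A Gamma(α, β) prior (rate parametrization) on a Poisson rate with n observations summing to S gives posterior Gamma(α+S, β+n).
Matching: Σxᵢ = 74 − 25 = 49 and n = 23 − 13 = 10.

n = 10 one-hour windows with total 49 arrivals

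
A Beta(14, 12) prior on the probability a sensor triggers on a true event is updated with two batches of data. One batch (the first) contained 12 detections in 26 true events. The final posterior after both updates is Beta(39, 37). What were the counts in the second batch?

13 detections and 11 misses

Sequential conjugate updates are equivalent to a single update on the pooled data, so total successes = posterior α − prior α and total failures = posterior β − prior β.
Total across both batches: 39−14=25 detections, 37−12=25 misses.
Subtract the first batch: 25−12=13 detections and 25−14=11 misses.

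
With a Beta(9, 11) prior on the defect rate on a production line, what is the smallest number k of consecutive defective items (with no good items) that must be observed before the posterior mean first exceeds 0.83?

k = 45

After k defective items and 0 good items the posterior is Beta(9+k, 11), with mean (9+k)/(9+11+k).
Set (9+k)/(20+k) > 0.83 and solve: k > (0.83·20 − 9)/(1 − 0.83) = 44.706.
The smallest integer exceeding 44.706 is 45, and checking k=45: (54)/(65) = 0.8308 > 0.83.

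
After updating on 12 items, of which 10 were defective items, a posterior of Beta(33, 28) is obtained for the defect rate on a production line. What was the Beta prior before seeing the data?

Beta is conjugate to the binomial likelihood: posterior = Beta(α+s, β+f).
Subtract the data counts: 33−10=23, 28−2=26.

Beta(23, 26)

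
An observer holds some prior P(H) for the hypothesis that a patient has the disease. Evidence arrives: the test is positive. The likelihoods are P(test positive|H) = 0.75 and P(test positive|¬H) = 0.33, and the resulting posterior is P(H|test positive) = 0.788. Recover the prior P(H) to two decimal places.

In odds form, posterior odds = prior odds × likelihood ratio, so prior odds = posterior odds ÷ LR.
Posterior odds = 0.788/(1−0.788) = 3.7170. LR = 0.75/0.33 = 2.2727.
Prior odds = 3.7170/2.2727 = 1.6355, so P(H) = 1.6355/(1+1.6355) ≈ 0.62.

P(H) = 0.62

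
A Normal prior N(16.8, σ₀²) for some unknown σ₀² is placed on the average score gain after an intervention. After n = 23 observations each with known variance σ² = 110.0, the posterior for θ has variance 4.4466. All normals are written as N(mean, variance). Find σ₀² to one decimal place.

σ₀² = 63.3

For the Normal–Normal model with known σ², precisions add: τ_n = τ₀ + n/σ².
So 1/σ₀² = 1/4.4466 − 23/110.0 = 0.224891 − 0.209091 = 0.015800.
Hence σ₀² = 1/0.015800 ≈ 63.3.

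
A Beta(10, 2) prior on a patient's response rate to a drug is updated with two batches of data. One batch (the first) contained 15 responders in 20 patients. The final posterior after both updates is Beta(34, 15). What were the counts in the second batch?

Sequential conjugate updates are equivalent to a single update on the pooled data, so total successes = posterior α − prior α and total failures = posterior β − prior β.
Total across both batches: 34−10=24 responders, 15−2=13 non-responders.
Subtract the first batch: 24−15=9 responders and 13−5=8 non-responders.

9 responders and 8 non-responders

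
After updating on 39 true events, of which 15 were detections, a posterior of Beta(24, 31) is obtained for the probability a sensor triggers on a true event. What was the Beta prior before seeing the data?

Beta(9, 7)

Beta is conjugate to the binomial likelihood: posterior = Beta(a+s, b+f).
So a = 24 − 15 = 9 and b = 31 − 24 = 7.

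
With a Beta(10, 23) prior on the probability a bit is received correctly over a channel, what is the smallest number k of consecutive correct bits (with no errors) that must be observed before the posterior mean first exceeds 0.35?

k = 3

After k correct bits and 0 errors the posterior is Beta(10+k, 23), with mean (10+k)/(10+23+k).
Set (10+k)/(33+k) > 0.35 and solve: k > (0.35·33 − 10)/(1 − 0.35) = 2.385.
The smallest integer exceeding 2.385 is 3, and checking k=3: (13)/(36) = 0.3611 > 0.35.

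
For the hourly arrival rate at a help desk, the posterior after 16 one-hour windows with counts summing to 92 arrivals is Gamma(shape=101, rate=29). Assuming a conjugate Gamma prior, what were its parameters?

Gamma(shape=9, rate=13)

A Gamma(α, β) prior (rate parametrization) on a Poisson rate with n observations summing to S gives posterior Gamma(α+S, β+n).
So α = 101 − 92 = 9 and β = 29 − 16 = 13.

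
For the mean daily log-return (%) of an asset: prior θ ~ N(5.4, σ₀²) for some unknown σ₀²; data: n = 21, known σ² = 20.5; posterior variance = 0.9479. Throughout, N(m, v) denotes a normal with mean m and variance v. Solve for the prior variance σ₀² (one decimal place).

σ₀² = 32.7

Posterior precision equals prior precision plus data precision: 1/σ_n² = 1/σ₀² + n/σ².
So 1/σ₀² = 1/0.9479 − 21/20.5 = 1.054964 − 1.024390 = 0.030574.
Hence σ₀² = 1/0.030574 ≈ 32.7.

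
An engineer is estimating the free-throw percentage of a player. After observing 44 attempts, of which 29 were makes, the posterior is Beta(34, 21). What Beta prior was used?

Beta(5, 6)

Beta is conjugate to the binomial likelihood: posterior = Beta(α+s, β+f).
Subtract the data counts: 34−29=5, 21−15=6.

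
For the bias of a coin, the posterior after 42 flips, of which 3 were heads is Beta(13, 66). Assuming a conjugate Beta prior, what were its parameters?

Beta(10, 27)

Under Beta–binomial conjugacy the posterior parameters are (α+s, β+f).
Subtract the data counts: 13−3=10, 66−39=27.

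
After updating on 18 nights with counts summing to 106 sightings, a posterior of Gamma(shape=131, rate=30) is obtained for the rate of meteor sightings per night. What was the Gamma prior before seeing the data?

Gamma–Poisson conjugacy: posterior shape = α + Σxᵢ, posterior rate = β + n.
So α = 131 − 106 = 25 and β = 30 − 18 = 12.

Gamma(shape=25, rate=12)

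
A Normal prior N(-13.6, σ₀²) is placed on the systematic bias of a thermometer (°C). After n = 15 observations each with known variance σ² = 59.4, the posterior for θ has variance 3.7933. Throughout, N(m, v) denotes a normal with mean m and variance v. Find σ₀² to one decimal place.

σ₀² = 90.1

For the Normal–Normal model with known σ², precisions add: τ_n = τ₀ + n/σ².
So 1/σ₀² = 1/3.7933 − 15/59.4 = 0.263623 − 0.252525 = 0.011098.
Hence σ₀² = 1/0.011098 ≈ 90.1.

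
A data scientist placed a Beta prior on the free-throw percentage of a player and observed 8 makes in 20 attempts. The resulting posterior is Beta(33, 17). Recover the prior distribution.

Beta(25, 5)

A Beta(α, β) prior with s successes and f failures in binomial data gives a Beta(α+s, β+f) posterior.
Subtract the data counts: 33−8=25, 17−12=5.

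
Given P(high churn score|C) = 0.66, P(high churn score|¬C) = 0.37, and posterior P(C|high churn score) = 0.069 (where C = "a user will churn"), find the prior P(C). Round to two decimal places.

P(C) = 0.04

In odds form, posterior odds = prior odds × likelihood ratio, so prior odds = posterior odds ÷ LR.
Posterior odds = 0.069/(1−0.069) = 0.0741. LR = 0.66/0.37 = 1.7838.
Prior odds = 0.0741/1.7838 = 0.0415, so P(C) = 0.0415/(1+0.0415) ≈ 0.04.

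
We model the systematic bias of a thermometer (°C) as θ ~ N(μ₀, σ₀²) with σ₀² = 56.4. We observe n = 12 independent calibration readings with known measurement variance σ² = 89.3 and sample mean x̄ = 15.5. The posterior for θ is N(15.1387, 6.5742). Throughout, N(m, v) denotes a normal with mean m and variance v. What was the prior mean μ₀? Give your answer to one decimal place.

The posterior mean is a precision-weighted average: μ_n = (τ₀μ₀ + τ_data·x̄)/(τ₀+τ_data), with τ₀=1/σ₀² and τ_data=n/σ².
Here τ₀ = 1/56.4 = 0.017730 and τ_data = 12/89.3 = 0.134378, so τ_n = 0.152108.
Rearranging for μ₀: μ₀ = (μ_n·τ_n − τ_data·x̄)/τ₀ = (15.1387·0.152108 − 0.134378·15.5) / 0.017730 = 0.219858/0.017730 ≈ 12.4.

μ₀ = 12.4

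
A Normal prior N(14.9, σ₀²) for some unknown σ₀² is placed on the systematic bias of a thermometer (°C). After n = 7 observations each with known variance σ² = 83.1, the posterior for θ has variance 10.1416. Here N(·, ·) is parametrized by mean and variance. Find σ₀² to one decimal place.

Posterior precision equals prior precision plus data precision: 1/σ_n² = 1/σ₀² + n/σ².
So 1/σ₀² = 1/10.1416 − 7/83.1 = 0.098604 − 0.084236 = 0.014368.
Hence σ₀² = 1/0.014368 ≈ 69.6.

σ₀² = 69.6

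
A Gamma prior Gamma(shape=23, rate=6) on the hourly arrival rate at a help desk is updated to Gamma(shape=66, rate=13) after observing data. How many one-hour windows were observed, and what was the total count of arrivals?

A Gamma(α, β) prior (rate parametrization) on a Poisson rate with n observations summing to S gives posterior Gamma(α+S, β+n).
Matching: Σxᵢ = 66 − 23 = 43 and n = 13 − 6 = 7.

n = 7 one-hour windows with total 43 arrivals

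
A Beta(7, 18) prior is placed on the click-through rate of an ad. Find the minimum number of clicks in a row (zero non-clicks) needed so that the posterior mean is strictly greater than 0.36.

After k clicks and 0 non-clicks the posterior is Beta(7+k, 18), with mean (7+k)/(7+18+k).
Set (7+k)/(25+k) > 0.36 and solve: k > (0.36·25 − 7)/(1 − 0.36) = 3.125.
The smallest integer exceeding 3.125 is 4.

k = 4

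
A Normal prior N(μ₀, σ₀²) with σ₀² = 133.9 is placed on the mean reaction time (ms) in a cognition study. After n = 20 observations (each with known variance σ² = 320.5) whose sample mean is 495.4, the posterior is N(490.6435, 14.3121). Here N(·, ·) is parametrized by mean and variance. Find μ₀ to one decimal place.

The posterior mean is a precision-weighted average: μ_n = (τ₀μ₀ + τ_data·x̄)/(τ₀+τ_data), with τ₀=1/σ₀² and τ_data=n/σ².
Here τ₀ = 1/133.9 = 0.007468 and τ_data = 20/320.5 = 0.062402, so τ_n = 0.069870.
Rearranging for μ₀: μ₀ = (μ_n·τ_n − τ_data·x̄)/τ₀ = (490.6435·0.069870 − 0.062402·495.4) / 0.007468 = 3.367311/0.007468 ≈ 450.9.

μ₀ = 450.9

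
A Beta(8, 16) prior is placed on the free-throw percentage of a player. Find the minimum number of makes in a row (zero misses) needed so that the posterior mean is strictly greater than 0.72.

k = 34

After k makes and 0 misses the posterior is Beta(8+k, 16), with mean (8+k)/(8+16+k).
Set (8+k)/(24+k) > 0.72 and solve: k > (0.72·24 − 8)/(1 − 0.72) = 33.143.
The smallest integer exceeding 33.143 is 34, and checking k=34: (42)/(58) = 0.7241 > 0.72.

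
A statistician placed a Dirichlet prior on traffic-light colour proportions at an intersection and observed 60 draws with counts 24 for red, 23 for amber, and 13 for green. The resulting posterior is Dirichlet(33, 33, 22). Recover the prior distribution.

For a Dirichlet(α) prior with multinomial counts c, the posterior is Dirichlet(α + c) componentwise.
Subtract each count from the matching posterior parameter: 33−24=9, 33−23=10, 22−13=9.

Dirichlet(9, 10, 9)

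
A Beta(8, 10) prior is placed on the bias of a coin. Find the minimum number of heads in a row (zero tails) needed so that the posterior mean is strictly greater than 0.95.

After k heads and 0 tails the posterior is Beta(8+k, 10), with mean (8+k)/(8+10+k).
Set (8+k)/(18+k) > 0.95 and solve: k > (0.95·18 − 8)/(1 − 0.95) = 182.000.
The smallest integer exceeding 182.000 is 183, and checking k=183: (191)/(201) = 0.9502 > 0.95.

k = 183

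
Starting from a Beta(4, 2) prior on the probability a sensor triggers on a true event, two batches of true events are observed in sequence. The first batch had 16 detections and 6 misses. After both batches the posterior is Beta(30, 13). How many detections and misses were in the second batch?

Sequential conjugate updates are equivalent to a single update on the pooled data, so total successes = posterior α − prior α and total failures = posterior β − prior β.
Total across both batches: 30−4=26 detections, 13−2=11 misses.
Subtract the first batch: 26−16=10 detections and 11−6=5 misses.

10 detections and 5 misses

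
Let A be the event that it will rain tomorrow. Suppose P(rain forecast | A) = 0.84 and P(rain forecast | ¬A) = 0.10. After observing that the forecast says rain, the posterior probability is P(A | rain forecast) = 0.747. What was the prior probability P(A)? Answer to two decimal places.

P(A) = 0.26

In odds form, posterior odds = prior odds × likelihood ratio, so prior odds = posterior odds ÷ LR.
Posterior odds = 0.747/(1−0.747) = 2.9526. LR = 0.84/0.10 = 8.4000.
Prior odds = 2.9526/8.4000 = 0.3515, so P(A) = 0.3515/(1+0.3515) ≈ 0.26.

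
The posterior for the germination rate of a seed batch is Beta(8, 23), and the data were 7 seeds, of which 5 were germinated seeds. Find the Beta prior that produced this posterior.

Beta is conjugate to the binomial likelihood: posterior = Beta(a+s, b+f).
Subtract the data counts: 8−5=3, 23−2=21.

Beta(3, 21)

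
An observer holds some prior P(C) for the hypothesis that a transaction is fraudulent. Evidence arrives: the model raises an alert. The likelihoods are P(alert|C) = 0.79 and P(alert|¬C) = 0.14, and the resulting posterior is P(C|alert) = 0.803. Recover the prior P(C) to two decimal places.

Bayes' rule in odds form gives O(C|E) = O(C)·[P(E|C)/P(E|¬C)], hence O(C) = O(C|E)/LR.
Posterior odds = 0.803/(1−0.803) = 4.0761. LR = 0.79/0.14 = 5.6429.
Prior odds = 4.0761/5.6429 = 0.7223, so P(C) = 0.7223/(1+0.7223) ≈ 0.42.

P(C) = 0.42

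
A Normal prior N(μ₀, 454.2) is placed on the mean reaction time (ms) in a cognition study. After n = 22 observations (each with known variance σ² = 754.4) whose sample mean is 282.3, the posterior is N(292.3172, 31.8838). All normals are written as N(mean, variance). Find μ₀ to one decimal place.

The posterior mean is a precision-weighted average: μ_n = (τ₀μ₀ + τ_data·x̄)/(τ₀+τ_data), with τ₀=1/σ₀² and τ_data=n/σ².
Here τ₀ = 1/454.2 = 0.002202 and τ_data = 22/754.4 = 0.029162, so τ_n = 0.031364.
Rearranging for μ₀: μ₀ = (μ_n·τ_n − τ_data·x̄)/τ₀ = (292.3172·0.031364 − 0.029162·282.3) / 0.002202 = 0.935804/0.002202 ≈ 425.0.

μ₀ = 425.0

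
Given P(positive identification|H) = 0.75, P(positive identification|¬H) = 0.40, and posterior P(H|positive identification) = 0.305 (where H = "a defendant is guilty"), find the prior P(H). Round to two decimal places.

In odds form, posterior odds = prior odds × likelihood ratio, so prior odds = posterior odds ÷ LR.
Posterior odds = 0.305/(1−0.305) = 0.4388. LR = 0.75/0.40 = 1.8750.
Prior odds = 0.4388/1.8750 = 0.2340, so P(H) = 0.2340/(1+0.2340) ≈ 0.19.

P(H) = 0.19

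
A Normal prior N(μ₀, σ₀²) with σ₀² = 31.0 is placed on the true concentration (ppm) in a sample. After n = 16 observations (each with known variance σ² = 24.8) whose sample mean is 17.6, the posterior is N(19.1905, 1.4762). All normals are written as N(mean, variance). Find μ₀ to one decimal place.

μ₀ = 51.0

The posterior mean is a precision-weighted average: μ_n = (τ₀μ₀ + τ_data·x̄)/(τ₀+τ_data), with τ₀=1/σ₀² and τ_data=n/σ².
Here τ₀ = 1/31.0 = 0.032258 and τ_data = 16/24.8 = 0.645161, so τ_n = 0.677419.
Rearranging for μ₀: μ₀ = (μ_n·τ_n − τ_data·x̄)/τ₀ = (19.1905·0.677419 − 0.645161·17.6) / 0.032258 = 1.645176/0.032258 ≈ 51.0.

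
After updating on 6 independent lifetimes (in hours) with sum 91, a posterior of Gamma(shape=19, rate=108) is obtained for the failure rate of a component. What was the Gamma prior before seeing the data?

Gamma(shape=13, rate=17)

Gamma–exponential conjugacy: posterior shape = α + n, posterior rate = β + Σtᵢ.
So α = 19 − 6 = 13 and β = 108 − 91 = 17.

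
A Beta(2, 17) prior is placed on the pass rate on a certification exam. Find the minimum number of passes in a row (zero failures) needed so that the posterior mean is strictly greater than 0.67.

After k passes and 0 failures the posterior is Beta(2+k, 17), with mean (2+k)/(2+17+k).
Set (2+k)/(19+k) > 0.67 and solve: k > (0.67·19 − 2)/(1 − 0.67) = 32.515.
The smallest integer exceeding 32.515 is 33.

k = 33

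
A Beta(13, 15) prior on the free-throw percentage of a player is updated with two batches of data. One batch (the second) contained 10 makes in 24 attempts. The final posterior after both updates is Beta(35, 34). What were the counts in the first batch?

12 makes and 5 misses

Because Beta–binomial updating is additive in the counts, the combined data contributed (α_post−α_prior, β_post−β_prior) successes and failures.
Total across both batches: 35−13=22 makes, 34−15=19 misses.
Subtract the second batch: 22−10=12 makes and 19−14=5 misses.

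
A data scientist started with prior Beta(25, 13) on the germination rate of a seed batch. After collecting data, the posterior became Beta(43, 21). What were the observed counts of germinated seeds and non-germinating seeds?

A Beta(α, β) prior with s successes and f failures in binomial data gives a Beta(α+s, β+f) posterior.
Match parameters: s=43−25=18, f=21−13=8.

18 germinated seeds and 8 non-germinating seeds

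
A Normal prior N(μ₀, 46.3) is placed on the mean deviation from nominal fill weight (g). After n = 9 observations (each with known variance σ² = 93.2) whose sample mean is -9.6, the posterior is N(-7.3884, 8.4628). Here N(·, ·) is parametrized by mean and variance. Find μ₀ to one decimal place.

The posterior mean is a precision-weighted average: μ_n = (τ₀μ₀ + τ_data·x̄)/(τ₀+τ_data), with τ₀=1/σ₀² and τ_data=n/σ².
Here τ₀ = 1/46.3 = 0.021598 and τ_data = 9/93.2 = 0.096567, so τ_n = 0.118165.
Rearranging for μ₀: μ₀ = (μ_n·τ_n − τ_data·x̄)/τ₀ = (-7.3884·0.118165 − 0.096567·-9.6) / 0.021598 = 0.053993/0.021598 ≈ 2.5.

μ₀ = 2.5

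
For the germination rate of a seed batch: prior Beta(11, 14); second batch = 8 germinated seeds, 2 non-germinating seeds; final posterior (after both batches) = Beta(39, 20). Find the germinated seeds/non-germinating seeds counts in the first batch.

Sequential conjugate updates are equivalent to a single update on the pooled data, so total successes = posterior α − prior α and total failures = posterior β − prior β.
Total across both batches: 39−11=28 germinated seeds, 20−14=6 non-germinating seeds.
Subtract the second batch: 28−8=20 germinated seeds and 6−2=4 non-germinating seeds.

20 germinated seeds and 4 non-germinating seeds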